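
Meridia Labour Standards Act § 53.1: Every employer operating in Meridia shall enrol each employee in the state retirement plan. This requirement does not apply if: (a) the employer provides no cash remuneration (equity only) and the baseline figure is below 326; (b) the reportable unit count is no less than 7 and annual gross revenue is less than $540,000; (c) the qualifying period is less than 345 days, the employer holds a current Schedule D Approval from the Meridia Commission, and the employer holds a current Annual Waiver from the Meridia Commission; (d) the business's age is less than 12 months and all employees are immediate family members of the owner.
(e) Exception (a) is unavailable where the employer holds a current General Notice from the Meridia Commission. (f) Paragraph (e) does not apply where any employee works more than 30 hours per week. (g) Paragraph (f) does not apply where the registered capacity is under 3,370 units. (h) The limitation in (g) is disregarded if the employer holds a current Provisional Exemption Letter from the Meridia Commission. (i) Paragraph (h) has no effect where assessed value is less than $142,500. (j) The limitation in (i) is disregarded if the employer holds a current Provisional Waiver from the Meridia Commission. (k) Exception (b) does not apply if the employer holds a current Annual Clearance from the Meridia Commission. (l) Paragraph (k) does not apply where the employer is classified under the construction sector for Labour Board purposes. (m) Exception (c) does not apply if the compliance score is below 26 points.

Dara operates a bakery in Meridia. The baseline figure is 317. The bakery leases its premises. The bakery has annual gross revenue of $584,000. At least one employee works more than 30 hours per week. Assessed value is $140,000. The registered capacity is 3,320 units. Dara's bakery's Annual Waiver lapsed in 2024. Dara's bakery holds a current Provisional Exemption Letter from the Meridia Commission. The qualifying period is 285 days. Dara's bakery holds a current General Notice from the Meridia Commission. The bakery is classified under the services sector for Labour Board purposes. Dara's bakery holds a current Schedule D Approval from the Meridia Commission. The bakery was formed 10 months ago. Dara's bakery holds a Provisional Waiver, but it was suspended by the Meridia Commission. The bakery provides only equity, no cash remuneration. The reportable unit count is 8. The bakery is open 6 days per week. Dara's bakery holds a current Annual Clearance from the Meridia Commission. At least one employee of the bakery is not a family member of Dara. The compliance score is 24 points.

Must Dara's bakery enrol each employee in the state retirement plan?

Yes — Dara's bakery must enrol each employee in the state retirement plan.

Exception (a) is satisfied on its face — remuneration is equity-only; the baseline figure is 317, below the 326 limit. Turning to paragraphs (e)–(j): (e) operates — a current General Notice is held. (f) would limit (e) — at least one employee exceeds 30 hours/week — but (g) sets (f) aside: (g) is engaged — the registered capacity is 3,320 units, under the 3,370 units limit. (h) operates (a current Provisional Exemption Letter is held), but is set aside by (i): (i) is triggered — assessed value is $140,000, less than the $142,500 limit. (j), which would lift (i), does not operate here — there is no Provisional Waiver in force. So (a) is unavailable.
Exception (b) does not apply: annual gross revenue is $584,000, not less than $540,000.
Exception (c) requires that the employer holds a current Annual Waiver from the Meridia Commission; but there is no Annual Waiver in force, so (c) is unavailable.
Exception (d) does not apply: at least one employee is not a family member.
None of the exceptions is available; § 53.1 applies in full.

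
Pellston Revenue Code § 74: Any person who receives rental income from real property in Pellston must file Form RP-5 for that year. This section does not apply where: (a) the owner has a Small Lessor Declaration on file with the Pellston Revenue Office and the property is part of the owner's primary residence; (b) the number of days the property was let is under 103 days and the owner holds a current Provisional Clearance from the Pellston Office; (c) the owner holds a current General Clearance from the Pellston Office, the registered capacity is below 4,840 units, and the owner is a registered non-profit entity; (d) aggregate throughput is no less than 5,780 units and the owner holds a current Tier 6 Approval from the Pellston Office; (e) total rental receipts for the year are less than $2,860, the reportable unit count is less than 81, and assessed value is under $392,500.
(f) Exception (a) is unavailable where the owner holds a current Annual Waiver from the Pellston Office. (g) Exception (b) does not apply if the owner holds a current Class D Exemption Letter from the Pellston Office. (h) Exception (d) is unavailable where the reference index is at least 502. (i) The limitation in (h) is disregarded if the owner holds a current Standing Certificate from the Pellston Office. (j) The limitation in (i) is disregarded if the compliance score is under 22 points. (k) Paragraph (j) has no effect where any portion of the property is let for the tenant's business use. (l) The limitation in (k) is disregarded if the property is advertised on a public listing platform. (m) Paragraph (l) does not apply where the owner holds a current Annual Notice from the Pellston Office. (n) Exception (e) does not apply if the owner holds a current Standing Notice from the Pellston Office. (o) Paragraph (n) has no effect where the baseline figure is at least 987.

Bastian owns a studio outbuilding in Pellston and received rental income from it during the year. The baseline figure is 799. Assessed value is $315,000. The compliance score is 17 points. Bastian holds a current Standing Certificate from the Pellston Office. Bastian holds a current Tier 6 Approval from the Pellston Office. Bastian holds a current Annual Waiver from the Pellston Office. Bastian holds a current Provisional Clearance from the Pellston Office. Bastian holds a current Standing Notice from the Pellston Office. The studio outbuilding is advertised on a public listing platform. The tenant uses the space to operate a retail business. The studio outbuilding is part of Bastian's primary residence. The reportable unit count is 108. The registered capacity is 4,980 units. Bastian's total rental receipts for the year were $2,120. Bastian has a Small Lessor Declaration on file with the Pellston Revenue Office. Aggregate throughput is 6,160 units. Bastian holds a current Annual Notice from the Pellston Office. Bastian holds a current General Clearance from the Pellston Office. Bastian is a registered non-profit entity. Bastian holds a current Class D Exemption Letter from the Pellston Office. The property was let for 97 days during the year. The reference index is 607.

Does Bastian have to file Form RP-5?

No — exception (d) applies; Bastian is not required to file Form RP-5.

Exception (a): a Small Lessor Declaration is on file; the studio outbuilding is part of the primary residence — every condition holds. However, paragraph (f) must be considered: (f) is triggered — a current Annual Waiver is held. Exception (a) does not apply.
Exception (b)'s conditions are all satisfied: the number of days the property was let is 97 days, under the 103 days limit; a current Provisional Clearance is held. Turning to paragraph (g): (g) operates against (b): a current Class D Exemption Letter is held. So (b) is unavailable.
Exception (c) fails — the registered capacity is 4,980 units, not below 4,840 units.
Exception (d) is satisfied on its face — aggregate throughput is 6,160 units, meeting the 5,780 units threshold; a current Tier 6 Approval is held. Applying paragraphs (h)–(m): (h) is triggered (the reference index is 607, meeting the 502 threshold), but is itself disapplied by (i): (i) is triggered — a current Standing Certificate is held. (j) applies (the compliance score is 17 points, under the 22 points limit), but is set aside by (k): (k) operates against (j): the space is let for business use. (l) is engaged (the property is publicly advertised), but is displaced by (m): (m) operates against (l): a current Annual Notice is held. (d) remains available.
Exception (e) requires that the reportable unit count is less than 81; but the reportable unit count is 108, not less than 81, so (e) is unavailable.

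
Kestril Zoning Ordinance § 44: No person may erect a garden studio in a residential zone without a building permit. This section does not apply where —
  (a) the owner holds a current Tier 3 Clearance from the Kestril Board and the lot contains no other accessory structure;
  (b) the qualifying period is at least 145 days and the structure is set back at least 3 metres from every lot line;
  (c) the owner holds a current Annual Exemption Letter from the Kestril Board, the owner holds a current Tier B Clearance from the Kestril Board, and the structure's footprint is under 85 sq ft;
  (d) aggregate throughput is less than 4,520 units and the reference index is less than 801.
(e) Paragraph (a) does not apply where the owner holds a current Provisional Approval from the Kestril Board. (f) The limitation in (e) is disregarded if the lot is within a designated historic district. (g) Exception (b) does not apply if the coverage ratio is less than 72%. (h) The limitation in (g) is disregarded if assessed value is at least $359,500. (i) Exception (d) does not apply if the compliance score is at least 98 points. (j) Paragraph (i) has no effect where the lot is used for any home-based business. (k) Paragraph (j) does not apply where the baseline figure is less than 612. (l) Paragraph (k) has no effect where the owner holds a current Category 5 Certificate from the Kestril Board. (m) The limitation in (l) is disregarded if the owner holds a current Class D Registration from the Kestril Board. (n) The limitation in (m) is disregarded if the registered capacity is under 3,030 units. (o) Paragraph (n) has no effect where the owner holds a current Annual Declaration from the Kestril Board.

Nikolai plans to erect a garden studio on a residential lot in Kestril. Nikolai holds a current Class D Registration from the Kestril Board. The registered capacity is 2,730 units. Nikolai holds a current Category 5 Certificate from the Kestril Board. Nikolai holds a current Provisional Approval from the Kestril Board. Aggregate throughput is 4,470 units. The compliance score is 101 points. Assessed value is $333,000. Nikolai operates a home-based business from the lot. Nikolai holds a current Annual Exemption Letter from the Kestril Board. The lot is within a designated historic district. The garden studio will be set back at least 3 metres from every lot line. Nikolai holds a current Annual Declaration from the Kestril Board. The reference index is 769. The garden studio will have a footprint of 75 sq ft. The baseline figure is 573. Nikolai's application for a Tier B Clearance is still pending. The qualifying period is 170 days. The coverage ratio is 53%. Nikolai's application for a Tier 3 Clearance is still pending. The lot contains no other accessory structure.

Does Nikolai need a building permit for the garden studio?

Yes — Nikolai must obtain a building permit.

Exception (a) fails — the Tier 3 Clearance is not current.
Exception (b)'s conditions are all satisfied: the qualifying period is 170 days, meeting the 145 days threshold; the setback is at least 3 m on every side. However, paragraphs (g)–(h) must be considered: (g) operates against (b): the coverage ratio is 53%, less than the 72% limit. (h), which would lift (g), does not operate here — assessed value is $333,000, short of $359,500. (b) is therefore removed.
Exception (c) fails — the Tier B Clearance is not current.
All of (d)'s requirements are met (aggregate throughput is 4,470 units, less than the 4,520 units limit; the reference index is 769, less than the 801 limit). But: (i) applies — the compliance score is 101 points, meeting the 98 points threshold. (j) would limit (i) — a home-based business operates on the lot — but (k) sets (j) aside: (k) applies — the baseline figure is 573, less than the 612 limit. (l) operates (a current Category 5 Certificate is held), but yields to (m): (m) operates against (l): a current Class D Registration is held. (n) would limit (m) — the registered capacity is 2,730 units, under the 3,030 units limit — but (o) sets (n) aside: (o) operates against (n): a current Annual Declaration is held. So (d) is unavailable.
No exception applies. The general rule governs.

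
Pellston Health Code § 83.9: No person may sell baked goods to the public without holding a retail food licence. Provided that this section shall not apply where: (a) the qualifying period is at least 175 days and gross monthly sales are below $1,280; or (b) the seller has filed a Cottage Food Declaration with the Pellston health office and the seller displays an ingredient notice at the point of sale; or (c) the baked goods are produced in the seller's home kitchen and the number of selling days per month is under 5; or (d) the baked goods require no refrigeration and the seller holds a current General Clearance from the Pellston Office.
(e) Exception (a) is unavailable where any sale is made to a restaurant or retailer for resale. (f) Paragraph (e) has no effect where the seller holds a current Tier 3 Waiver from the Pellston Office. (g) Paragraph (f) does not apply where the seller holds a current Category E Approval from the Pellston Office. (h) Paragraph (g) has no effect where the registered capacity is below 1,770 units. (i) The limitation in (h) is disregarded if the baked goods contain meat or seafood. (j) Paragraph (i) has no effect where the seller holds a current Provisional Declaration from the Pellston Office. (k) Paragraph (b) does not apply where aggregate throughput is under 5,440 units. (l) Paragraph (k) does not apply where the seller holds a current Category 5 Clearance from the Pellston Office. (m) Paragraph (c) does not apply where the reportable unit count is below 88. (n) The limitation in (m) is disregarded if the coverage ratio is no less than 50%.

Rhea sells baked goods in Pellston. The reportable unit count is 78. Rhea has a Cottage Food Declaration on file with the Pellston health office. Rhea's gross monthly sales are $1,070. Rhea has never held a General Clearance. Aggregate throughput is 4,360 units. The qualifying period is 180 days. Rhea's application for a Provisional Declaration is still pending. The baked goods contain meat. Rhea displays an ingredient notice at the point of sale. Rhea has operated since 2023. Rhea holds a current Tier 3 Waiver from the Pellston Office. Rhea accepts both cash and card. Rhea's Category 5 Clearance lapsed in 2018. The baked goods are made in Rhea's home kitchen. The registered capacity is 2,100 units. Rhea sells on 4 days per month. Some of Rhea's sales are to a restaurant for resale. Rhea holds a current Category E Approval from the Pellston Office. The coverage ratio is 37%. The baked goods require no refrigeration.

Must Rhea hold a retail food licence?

Exception (a)'s conditions are all satisfied: the qualifying period is 180 days, meeting the 175 days threshold; gross monthly sales are $1,070, below the $1,280 limit. However, paragraphs (e)–(j) must be considered: (e) operates — some sales are to a restaurant for resale. (f) is engaged (a current Tier 3 Waiver is held), but is itself disapplied by (g): (g) operates against (f): a current Category E Approval is held. (h), which would lift (g), is inapplicable — the registered capacity is 2,100 units, not below 1,770 units. So (a) is unavailable.
Exception (b)'s conditions are all satisfied: a Cottage Food Declaration is on file; an ingredient notice is displayed. However, paragraphs (k)–(l) must be considered: (k) operates against (b): aggregate throughput is 4,360 units, under the 5,440 units limit. (l), which would lift (k), is not triggered — the Category 5 Clearance is not current. So (b) is unavailable.
Exception (c): the baked goods are home-kitchen produced; the number of selling days per month is 4, under the 5 limit — every condition holds. However, paragraphs (m)–(n) must be considered: (m) operates against (c): the reportable unit count is 78, below the 88 limit. (n), which would lift (m), is not triggered — the coverage ratio is 37%, short of 50%. Exception (c) does not apply.
Exception (d) fails — there is no General Clearance in force.
None of the exceptions is available; § 83.9 applies in full.

Yes — Rhea must hold a retail food licence.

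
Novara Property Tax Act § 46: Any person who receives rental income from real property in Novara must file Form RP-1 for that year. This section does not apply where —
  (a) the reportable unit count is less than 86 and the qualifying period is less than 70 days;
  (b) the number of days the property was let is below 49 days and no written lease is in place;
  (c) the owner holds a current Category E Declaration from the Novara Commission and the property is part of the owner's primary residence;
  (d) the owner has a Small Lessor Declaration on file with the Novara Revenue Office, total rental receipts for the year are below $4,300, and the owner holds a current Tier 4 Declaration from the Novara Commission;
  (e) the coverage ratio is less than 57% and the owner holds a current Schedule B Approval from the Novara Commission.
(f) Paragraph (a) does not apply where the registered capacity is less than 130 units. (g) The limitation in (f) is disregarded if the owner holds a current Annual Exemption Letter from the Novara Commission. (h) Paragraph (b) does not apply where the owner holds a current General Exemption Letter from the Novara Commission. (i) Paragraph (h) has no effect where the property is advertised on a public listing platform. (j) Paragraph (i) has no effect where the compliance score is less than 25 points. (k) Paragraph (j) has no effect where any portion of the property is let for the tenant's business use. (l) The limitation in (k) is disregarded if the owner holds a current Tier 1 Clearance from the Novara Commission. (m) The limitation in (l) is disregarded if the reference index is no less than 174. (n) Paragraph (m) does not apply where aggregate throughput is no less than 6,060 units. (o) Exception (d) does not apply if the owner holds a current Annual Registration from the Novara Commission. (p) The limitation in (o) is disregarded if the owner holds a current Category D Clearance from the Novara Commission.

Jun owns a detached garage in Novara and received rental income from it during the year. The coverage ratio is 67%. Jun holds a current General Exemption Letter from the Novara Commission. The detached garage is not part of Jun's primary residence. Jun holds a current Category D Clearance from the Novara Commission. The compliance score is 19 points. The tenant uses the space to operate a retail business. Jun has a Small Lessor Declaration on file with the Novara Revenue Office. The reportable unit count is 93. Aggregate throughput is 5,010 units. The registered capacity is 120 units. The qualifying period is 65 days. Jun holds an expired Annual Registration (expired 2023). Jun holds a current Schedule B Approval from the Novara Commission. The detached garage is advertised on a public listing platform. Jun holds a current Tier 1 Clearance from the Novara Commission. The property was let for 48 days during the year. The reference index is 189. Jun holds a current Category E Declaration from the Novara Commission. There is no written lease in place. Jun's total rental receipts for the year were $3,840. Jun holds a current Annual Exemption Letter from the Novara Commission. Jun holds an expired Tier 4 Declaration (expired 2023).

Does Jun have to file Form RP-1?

Exception (a) does not apply: the reportable unit count is 93, not less than 86.
Exception (b) is satisfied on its face — the number of days the property was let is 48 days, below the 49 days limit; there is no written lease. Applying paragraphs (h)–(n): (h) is triggered (a current General Exemption Letter is held), but is displaced by (i): (i) operates against (h): the property is publicly advertised. (j) is engaged (the compliance score is 19 points, less than the 25 points limit), but is set aside by (k): (k) applies — the space is let for business use. (l) would limit (k) — a current Tier 1 Clearance is held — but (m) sets (l) aside: (m) operates — the reference index is 189, meeting the 174 threshold. (n), which would lift (m), is not engaged — aggregate throughput is 5,010 units, short of 6,060 units. (b) remains available.
Exception (c) requires that the property is part of the owner's primary residence; but the detached garage is not part of the primary residence, so (c) is unavailable.
Exception (d) does not apply: the Tier 4 Declaration is not current.
Exception (e) fails — the coverage ratio is 67%, not less than 57%.

No — exception (b) applies; Jun is not required to file Form RP-1.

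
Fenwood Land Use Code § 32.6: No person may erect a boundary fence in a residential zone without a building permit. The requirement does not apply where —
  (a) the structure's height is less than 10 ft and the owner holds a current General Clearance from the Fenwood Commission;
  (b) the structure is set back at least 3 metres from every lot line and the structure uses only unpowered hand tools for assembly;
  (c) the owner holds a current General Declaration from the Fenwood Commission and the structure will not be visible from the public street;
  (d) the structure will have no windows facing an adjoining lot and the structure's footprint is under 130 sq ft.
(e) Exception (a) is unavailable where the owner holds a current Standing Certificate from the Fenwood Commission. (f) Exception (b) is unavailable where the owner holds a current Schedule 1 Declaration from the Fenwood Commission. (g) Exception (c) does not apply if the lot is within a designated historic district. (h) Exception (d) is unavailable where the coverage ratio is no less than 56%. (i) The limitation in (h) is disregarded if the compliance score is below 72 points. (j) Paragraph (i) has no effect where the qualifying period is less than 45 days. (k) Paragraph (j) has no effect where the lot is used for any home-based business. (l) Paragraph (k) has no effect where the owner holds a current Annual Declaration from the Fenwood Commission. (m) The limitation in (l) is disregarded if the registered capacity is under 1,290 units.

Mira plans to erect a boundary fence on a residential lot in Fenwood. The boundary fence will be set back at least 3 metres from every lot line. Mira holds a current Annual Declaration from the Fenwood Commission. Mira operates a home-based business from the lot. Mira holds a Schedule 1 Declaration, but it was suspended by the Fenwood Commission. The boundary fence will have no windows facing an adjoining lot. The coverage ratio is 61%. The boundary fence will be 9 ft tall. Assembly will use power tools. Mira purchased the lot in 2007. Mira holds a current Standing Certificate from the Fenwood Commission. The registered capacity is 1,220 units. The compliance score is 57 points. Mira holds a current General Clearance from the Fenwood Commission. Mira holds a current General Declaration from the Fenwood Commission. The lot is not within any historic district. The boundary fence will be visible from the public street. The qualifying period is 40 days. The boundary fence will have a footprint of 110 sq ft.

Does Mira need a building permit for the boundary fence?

Exception (a)'s conditions are all satisfied: the structure's height is 9 ft, less than the 10 ft limit; a current General Clearance is held. But applying paragraph (e): (e) operates against (a): a current Standing Certificate is held. So (a) is unavailable.
Exception (b) does not apply: assembly uses power tools.
Exception (c) requires that the structure will not be visible from the public street; but the structure will be visible from the street, so (c) is unavailable.
Exception (d)'s conditions are all satisfied: no windows face an adjoining lot; the structure's footprint is 110 sq ft, under the 130 sq ft limit. Applying paragraphs (h)–(m): (h) applies (the coverage ratio is 61%, meeting the 56% threshold), but is displaced by (i): (i) operates against (h): the compliance score is 57 points, below the 72 points limit. (j) would limit (i) — the qualifying period is 40 days, less than the 45 days limit — but (k) sets (j) aside: (k) operates against (j): a home-based business operates on the lot. (l) would limit (k) — a current Annual Declaration is held — but (m) sets (l) aside: (m) operates — the registered capacity is 1,220 units, under the 1,290 units limit. So (d) applies.

No — exception (d) applies; Mira does not need a building permit.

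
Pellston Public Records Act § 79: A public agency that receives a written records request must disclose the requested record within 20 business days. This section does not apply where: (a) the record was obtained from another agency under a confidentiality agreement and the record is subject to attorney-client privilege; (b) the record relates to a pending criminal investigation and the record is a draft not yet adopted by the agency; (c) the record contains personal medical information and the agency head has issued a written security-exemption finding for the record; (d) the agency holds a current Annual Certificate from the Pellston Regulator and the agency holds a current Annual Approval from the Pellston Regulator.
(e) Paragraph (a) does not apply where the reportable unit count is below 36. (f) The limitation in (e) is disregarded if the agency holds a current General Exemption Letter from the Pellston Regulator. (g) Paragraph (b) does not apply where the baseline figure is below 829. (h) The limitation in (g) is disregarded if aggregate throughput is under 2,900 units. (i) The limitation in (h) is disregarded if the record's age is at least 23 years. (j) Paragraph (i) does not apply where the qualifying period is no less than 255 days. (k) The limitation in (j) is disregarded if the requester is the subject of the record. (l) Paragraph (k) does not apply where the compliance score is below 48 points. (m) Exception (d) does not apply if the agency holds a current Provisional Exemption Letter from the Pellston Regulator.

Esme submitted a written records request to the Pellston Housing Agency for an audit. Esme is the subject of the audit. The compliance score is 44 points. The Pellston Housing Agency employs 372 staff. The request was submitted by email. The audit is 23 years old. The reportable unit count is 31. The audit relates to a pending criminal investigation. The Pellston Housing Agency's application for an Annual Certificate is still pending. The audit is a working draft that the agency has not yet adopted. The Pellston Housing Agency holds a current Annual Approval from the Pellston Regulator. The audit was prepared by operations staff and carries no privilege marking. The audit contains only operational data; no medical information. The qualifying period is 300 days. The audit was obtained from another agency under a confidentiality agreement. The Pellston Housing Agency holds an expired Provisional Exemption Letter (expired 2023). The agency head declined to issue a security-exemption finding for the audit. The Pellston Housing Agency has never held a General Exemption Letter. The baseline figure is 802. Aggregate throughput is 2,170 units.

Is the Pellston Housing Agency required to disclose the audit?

No — exception (b) applies; the Pellston Housing Agency is not required to disclose the audit.

Exception (a) does not apply: the audit carries no privilege marking.
Exception (b)'s conditions are all satisfied: the audit relates to a pending investigation; the audit is an unadopted draft. Considering the limiting provisions: (g) is triggered (the baseline figure is 802, below the 829 limit), but is itself disapplied by (h): (h) operates against (g): aggregate throughput is 2,170 units, under the 2,900 units limit. (i) would limit (h) — the record's age is 23 years, meeting the 23 years threshold — but (j) sets (i) aside: (j) operates against (i): the qualifying period is 300 days, meeting the 255 days threshold. (k) would limit (j) — Esme is the subject of the audit — but (l) sets (k) aside: (l) operates — the compliance score is 44 points, below the 48 points limit. Exception (b) stands.
Exception (c) requires that the record contains personal medical information; but the audit contains only operational data, so (c) is unavailable.
Exception (d) fails — there is no Annual Certificate in force.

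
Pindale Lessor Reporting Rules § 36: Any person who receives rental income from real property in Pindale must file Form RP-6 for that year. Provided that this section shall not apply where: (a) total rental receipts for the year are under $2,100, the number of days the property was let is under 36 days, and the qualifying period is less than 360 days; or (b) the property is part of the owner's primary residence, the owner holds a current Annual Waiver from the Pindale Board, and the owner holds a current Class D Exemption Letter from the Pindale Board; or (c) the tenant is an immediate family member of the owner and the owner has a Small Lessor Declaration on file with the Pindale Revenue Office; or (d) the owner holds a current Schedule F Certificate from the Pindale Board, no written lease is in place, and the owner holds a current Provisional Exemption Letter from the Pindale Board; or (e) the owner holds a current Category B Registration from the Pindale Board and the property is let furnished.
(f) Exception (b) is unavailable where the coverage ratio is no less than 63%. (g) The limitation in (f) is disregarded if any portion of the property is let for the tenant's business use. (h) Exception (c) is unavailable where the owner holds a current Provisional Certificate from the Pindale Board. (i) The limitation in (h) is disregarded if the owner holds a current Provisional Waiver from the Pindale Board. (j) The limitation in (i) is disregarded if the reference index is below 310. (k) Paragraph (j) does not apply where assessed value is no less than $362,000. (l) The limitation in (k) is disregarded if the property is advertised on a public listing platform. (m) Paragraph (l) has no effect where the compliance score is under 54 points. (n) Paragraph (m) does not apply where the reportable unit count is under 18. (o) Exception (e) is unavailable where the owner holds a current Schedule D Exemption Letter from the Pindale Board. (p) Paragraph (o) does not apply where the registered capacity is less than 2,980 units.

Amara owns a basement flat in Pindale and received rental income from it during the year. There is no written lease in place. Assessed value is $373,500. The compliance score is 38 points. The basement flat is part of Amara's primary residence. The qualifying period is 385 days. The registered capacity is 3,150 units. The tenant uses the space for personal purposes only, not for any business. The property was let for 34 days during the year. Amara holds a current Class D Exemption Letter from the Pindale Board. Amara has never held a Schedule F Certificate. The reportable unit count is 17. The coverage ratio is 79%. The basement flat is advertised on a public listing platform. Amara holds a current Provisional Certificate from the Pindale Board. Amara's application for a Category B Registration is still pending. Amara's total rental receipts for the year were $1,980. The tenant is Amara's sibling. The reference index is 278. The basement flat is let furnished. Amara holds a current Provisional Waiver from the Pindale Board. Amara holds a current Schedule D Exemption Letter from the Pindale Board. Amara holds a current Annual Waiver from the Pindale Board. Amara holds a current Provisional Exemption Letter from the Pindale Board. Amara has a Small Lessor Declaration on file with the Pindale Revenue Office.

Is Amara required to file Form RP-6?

Yes — Amara must file Form RP-6.

Exception (a) requires that the qualifying period is less than 360 days; but the qualifying period is 385 days, not less than 360 days, so (a) is unavailable.
All of (b)'s requirements are met (the basement flat is part of the primary residence; a current Annual Waiver is held; a current Class D Exemption Letter is held). However, paragraphs (f)–(g) must be considered: (f) is triggered — the coverage ratio is 79%, meeting the 63% threshold. (g), which would lift (f), is not engaged — the space is used for personal purposes only. Exception (b) does not apply.
Exception (c)'s conditions are all satisfied: the tenant is an immediate family member; a Small Lessor Declaration is on file. But applying paragraphs (h)–(n): (h) operates against (c): a current Provisional Certificate is held. (i) is engaged (a current Provisional Waiver is held), but yields to (j): (j) is engaged — the reference index is 278, below the 310 limit. (k) would limit (j) — assessed value is $373,500, meeting the $362,000 threshold — but (l) sets (k) aside: (l) operates against (k): the property is publicly advertised. (m) would limit (l) — the compliance score is 38 points, under the 54 points limit — but (n) sets (m) aside: (n) applies — the reportable unit count is 17, under the 18 limit. Exception (c) does not apply.
Exception (d) does not apply: there is no Schedule F Certificate in force.
Exception (e) does not apply: the Category B Registration is not current.
No exception displaces § 36.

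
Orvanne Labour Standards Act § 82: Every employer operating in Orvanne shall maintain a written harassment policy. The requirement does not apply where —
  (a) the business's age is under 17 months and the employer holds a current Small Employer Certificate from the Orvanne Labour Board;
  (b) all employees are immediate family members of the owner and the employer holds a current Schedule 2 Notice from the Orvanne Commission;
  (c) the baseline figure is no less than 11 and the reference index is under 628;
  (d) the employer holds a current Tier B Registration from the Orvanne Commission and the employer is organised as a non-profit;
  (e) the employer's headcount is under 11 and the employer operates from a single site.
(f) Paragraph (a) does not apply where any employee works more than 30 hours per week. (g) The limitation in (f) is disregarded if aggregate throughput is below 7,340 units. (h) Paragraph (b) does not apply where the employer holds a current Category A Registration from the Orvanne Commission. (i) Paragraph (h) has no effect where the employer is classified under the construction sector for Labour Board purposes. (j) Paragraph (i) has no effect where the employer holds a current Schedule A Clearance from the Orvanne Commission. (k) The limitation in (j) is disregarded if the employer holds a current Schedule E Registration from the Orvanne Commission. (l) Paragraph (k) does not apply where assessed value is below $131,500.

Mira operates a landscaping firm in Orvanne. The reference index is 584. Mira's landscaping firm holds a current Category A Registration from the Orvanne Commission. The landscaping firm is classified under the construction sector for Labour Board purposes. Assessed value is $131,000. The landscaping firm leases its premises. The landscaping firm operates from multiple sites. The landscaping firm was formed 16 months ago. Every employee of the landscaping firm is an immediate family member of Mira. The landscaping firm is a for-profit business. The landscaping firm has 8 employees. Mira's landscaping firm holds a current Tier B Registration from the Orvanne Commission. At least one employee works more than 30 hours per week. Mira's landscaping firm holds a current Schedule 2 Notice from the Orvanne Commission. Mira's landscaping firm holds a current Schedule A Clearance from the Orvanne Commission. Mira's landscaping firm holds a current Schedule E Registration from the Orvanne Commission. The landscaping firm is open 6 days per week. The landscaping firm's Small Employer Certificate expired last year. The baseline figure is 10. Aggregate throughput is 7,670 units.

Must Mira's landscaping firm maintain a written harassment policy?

Yes — Mira's landscaping firm must maintain a written harassment policy.

Exception (a) requires that the employer holds a current Small Employer Certificate from the Orvanne Labour Board; but the Small Employer Certificate has expired, so (a) is unavailable.
Exception (b): every employee is an immediate family member; a current Schedule 2 Notice is held — every condition holds. But: (h) operates — a current Category A Registration is held. (i) is engaged (the landscaping firm is classified under the construction sector), but yields to (j): (j) applies — a current Schedule A Clearance is held. (k) would limit (j) — a current Schedule E Registration is held — but (l) sets (k) aside: (l) is triggered — assessed value is $131,000, below the $131,500 limit. Exception (b) does not apply.
Exception (c) fails — the baseline figure is 10, short of 11.
Exception (d) does not apply: the employer is for-profit.
Exception (e) fails — the employer operates from multiple sites.
Every exception is unavailable, so the rule governs.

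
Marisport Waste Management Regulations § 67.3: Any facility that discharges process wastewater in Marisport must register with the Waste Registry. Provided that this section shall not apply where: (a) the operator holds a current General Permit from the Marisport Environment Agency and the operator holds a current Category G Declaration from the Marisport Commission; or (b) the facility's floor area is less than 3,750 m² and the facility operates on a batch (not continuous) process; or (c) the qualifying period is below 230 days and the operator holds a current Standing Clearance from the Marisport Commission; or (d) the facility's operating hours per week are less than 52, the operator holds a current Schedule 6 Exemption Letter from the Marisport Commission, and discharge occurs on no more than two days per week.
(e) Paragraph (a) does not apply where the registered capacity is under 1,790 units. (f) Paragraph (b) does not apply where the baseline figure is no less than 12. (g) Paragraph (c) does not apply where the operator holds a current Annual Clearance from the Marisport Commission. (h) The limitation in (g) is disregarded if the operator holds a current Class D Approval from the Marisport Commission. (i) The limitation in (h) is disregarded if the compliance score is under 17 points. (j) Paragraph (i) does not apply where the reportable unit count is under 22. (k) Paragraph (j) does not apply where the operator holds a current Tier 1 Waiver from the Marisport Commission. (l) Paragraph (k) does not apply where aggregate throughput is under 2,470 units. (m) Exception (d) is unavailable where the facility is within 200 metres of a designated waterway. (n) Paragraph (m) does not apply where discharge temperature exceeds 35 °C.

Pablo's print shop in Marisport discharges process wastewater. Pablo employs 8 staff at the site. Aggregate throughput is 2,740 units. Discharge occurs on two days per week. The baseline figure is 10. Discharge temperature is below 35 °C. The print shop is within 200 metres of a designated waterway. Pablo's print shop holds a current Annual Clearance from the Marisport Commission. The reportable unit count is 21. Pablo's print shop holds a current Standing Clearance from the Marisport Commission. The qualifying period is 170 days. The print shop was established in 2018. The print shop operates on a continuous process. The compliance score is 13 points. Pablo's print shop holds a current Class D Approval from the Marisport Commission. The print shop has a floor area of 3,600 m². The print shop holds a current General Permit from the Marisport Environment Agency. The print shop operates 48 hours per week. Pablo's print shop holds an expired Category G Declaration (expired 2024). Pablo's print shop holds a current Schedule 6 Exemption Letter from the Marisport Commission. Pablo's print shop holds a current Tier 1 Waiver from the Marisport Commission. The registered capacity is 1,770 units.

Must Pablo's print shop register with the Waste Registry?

Exception (a) fails — no current Category G Declaration is held.
Exception (b) requires that the facility operates on a batch (not continuous) process; but the facility operates on a continuous process, so (b) is unavailable.
All of (c)'s requirements are met (the qualifying period is 170 days, below the 230 days limit; a current Standing Clearance is held). But: (g) operates against (c): a current Annual Clearance is held. (h) would limit (g) — a current Class D Approval is held — but (i) sets (h) aside: (i) operates against (h): the compliance score is 13 points, under the 17 points limit. (j) would limit (i) — the reportable unit count is 21, under the 22 limit — but (k) sets (j) aside: (k) applies — a current Tier 1 Waiver is held. (l) is not triggered (aggregate throughput is 2,740 units, not under 2,470 units), so (k) stands. (c) is therefore removed.
Exception (d) is satisfied on its face — the facility's operating hours per week are 48, less than the 52 limit; a current Schedule 6 Exemption Letter is held; discharge occurs on no more than two days per week. Turning to paragraphs (m)–(n): (m) operates against (d): the print shop is within 200 m of a designated waterway. (n) is inapplicable (discharge temperature is below 35 °C), so (m) stands. (d) is therefore removed.
No exception is made out. Pablo's print shop falls within the general rule.

Yes — Pablo's print shop must register with the Waste Registry.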